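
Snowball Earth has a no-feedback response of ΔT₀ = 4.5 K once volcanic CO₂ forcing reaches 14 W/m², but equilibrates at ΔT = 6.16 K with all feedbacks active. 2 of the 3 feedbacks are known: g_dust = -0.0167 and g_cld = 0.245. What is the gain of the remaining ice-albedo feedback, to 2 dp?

0.04

Amplification A = ΔT/ΔT₀ = 6.16/4.5 = 1.369.
Total gain g = 1 − 1/A = 1 − 1/1.369 = 0.2695.
Known gains sum to -0.0167 + 0.245 = 0.2283.
g_ice = 0.2695 − 0.2283 = 0.04.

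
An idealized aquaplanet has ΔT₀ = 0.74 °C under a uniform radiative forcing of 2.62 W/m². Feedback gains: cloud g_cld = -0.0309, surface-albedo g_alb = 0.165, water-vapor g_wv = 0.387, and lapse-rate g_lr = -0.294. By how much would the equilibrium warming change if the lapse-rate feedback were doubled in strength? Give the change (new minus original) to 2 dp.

Original: g = 0.2271, ΔT = 0.74/(1−0.2271) = 0.9574 °C.
With doubled lapse-rate: g' = -0.0669, ΔT' = 0.74/(1+0.0669) = 0.6936 °C.
Change = 0.6936 − 0.9574 = -0.26 °C.

-0.26 °C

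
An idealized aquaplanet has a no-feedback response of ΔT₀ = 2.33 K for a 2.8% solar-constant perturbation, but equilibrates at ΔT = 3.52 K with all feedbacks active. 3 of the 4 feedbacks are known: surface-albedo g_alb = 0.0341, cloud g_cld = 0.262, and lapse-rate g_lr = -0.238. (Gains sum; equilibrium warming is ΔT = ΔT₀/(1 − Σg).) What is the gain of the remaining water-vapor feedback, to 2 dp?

Amplification A = ΔT/ΔT₀ = 3.52/2.33 = 1.511.
Total gain g = 1 − 1/A = 1 − 1/1.511 = 0.3382.
Known gains sum to 0.0341 + 0.262 − 0.238 = 0.0581.
g_wv = 0.3382 − 0.0581 = 0.28.

0.28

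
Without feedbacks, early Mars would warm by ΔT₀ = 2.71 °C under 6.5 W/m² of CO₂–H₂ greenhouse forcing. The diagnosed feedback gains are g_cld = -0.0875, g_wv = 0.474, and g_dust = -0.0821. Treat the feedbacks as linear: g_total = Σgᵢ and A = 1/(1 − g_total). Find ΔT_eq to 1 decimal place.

3.9 °C

Total gain g = -0.0875 + 0.474 − 0.0821 = 0.3044.
Amplification A = 1/(1 − 0.3044) = 1.438.
ΔT = 2.71 × 1.438 = 3.9 °C.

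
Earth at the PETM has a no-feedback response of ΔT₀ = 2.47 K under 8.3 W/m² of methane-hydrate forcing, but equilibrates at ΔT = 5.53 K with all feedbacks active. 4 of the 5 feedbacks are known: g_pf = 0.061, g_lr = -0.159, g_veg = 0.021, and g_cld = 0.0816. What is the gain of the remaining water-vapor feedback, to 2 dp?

0.55

Amplification A = ΔT/ΔT₀ = 5.53/2.47 = 2.239.
Total gain g = 1 − 1/A = 1 − 1/2.239 = 0.5534.
Known gains sum to 0.061 − 0.159 + 0.021 + 0.0816 = 0.0046.
g_wv = 0.5534 − 0.0046 = 0.55.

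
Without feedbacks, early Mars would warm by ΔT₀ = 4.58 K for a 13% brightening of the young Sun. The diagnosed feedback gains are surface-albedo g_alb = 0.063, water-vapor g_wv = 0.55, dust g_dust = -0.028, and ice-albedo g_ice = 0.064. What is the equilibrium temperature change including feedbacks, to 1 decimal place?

Total gain g = 0.063 + 0.55 − 0.028 + 0.064 = 0.649.
Amplification A = 1/(1 − 0.649) = 2.849.
ΔT = 4.58 × 2.849 = 13.0 K.

13.0 K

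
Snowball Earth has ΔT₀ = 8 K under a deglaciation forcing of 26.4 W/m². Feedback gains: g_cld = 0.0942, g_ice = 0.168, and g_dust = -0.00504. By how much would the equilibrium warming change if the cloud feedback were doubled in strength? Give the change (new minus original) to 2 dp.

1.56 K

Original: g = 0.25716, ΔT = 8/(1−0.25716) = 10.7695 K.
With doubled cloud: g' = 0.35136, ΔT' = 8/(1−0.35136) = 12.3335 K.
Change = 12.3335 − 10.7695 = 1.56 K.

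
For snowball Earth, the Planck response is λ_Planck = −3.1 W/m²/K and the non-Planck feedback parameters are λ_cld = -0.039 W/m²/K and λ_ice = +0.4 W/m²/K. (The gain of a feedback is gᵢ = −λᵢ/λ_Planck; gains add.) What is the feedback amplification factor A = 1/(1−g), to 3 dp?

Convert to gains: g_cld = -0.039/3.1 = -0.01258; g_ice = 0.4/3.1 = 0.129.
Total gain g = 0.11642.
A = 1/(1 − 0.11642) = 1.132.

1.132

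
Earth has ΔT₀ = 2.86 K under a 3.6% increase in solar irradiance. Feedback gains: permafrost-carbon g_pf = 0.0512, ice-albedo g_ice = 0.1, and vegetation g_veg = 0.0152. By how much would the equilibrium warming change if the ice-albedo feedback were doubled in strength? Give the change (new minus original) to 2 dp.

0.47 K

Original: g = 0.1664, ΔT = 2.86/(1−0.1664) = 3.4309 K.
With doubled ice-albedo: g' = 0.2664, ΔT' = 2.86/(1−0.2664) = 3.8986 K.
Change = 3.8986 − 3.4309 = 0.47 K.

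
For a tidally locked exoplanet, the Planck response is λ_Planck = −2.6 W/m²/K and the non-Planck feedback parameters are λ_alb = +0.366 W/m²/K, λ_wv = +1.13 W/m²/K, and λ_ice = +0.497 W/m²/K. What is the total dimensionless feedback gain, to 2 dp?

Convert to gains: g_alb = 0.366/2.6 = 0.1408; g_wv = 1.13/2.6 = 0.4346; g_ice = 0.497/2.6 = 0.1912.
Total gain g = 0.7666.

0.77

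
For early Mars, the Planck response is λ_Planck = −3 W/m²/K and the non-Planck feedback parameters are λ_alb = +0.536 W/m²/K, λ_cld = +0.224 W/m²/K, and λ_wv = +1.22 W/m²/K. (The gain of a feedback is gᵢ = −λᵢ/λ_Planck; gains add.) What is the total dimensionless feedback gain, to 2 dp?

Convert to gains: g_alb = 0.536/3 = 0.1787; g_cld = 0.224/3 = 0.07467; g_wv = 1.22/3 = 0.4067.
Total gain g = 0.66007.

0.66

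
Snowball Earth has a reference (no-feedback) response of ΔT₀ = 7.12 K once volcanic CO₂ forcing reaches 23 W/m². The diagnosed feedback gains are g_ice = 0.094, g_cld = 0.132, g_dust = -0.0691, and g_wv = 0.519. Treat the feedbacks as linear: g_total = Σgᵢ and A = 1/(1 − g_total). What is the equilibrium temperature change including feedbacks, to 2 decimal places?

21.97 K

Total gain g = 0.094 + 0.132 − 0.0691 + 0.519 = 0.6759.
Amplification A = 1/(1 − 0.6759) = 3.085.
ΔT = 7.12 × 3.085 = 21.97 K.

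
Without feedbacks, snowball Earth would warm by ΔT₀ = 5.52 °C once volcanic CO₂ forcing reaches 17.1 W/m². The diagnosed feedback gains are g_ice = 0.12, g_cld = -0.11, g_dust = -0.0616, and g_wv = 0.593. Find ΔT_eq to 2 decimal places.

12.04 °C

Total gain g = 0.12 − 0.11 − 0.0616 + 0.593 = 0.5414.
Amplification A = 1/(1 − 0.5414) = 2.181.
ΔT = 5.52 × 2.181 = 12.04 °C.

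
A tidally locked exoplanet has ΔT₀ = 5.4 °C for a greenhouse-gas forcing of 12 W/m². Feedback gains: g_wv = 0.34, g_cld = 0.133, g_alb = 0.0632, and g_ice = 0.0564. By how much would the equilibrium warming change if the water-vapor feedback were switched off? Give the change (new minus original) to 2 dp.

-6.03 °C

Original: g = 0.5926, ΔT = 5.4/(1−0.5926) = 13.2548 °C.
Without water-vapor: g' = 0.2526, ΔT' = 5.4/(1−0.2526) = 7.2250 °C.
Change = 7.2250 − 13.2548 = -6.03 °C.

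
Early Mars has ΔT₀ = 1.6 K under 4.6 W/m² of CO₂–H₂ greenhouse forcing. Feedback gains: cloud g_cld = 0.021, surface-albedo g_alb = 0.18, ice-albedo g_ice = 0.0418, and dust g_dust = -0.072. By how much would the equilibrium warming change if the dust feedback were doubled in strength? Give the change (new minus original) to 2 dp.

Original: g = 0.1708, ΔT = 1.6/(1−0.1708) = 1.9296 K.
With doubled dust: g' = 0.0988, ΔT' = 1.6/(1−0.0988) = 1.7754 K.
Change = 1.7754 − 1.9296 = -0.15 K.

-0.15 K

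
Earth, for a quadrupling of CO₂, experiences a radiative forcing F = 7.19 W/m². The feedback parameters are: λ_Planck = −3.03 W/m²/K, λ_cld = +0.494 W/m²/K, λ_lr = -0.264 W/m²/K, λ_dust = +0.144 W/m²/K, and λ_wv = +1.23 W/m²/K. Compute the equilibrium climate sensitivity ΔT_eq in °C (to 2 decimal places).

Net feedback parameter λ = (−3.03) + (+0.494) + (-0.264) + (+0.144) + (+1.23) = -1.426 W/m²/K.
ΔT = −F/λ = −7.19/(-1.426) = 5.04 °C.

5.04 °C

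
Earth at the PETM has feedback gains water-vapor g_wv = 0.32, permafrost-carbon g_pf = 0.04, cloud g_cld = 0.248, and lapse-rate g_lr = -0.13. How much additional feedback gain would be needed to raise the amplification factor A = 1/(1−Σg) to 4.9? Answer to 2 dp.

Current total gain = 0.478.
Target gain for A = 4.9: g* = 1 − 1/4.9 = 0.7959.
Additional gain needed = 0.7959 − 0.478 = 0.32.

0.32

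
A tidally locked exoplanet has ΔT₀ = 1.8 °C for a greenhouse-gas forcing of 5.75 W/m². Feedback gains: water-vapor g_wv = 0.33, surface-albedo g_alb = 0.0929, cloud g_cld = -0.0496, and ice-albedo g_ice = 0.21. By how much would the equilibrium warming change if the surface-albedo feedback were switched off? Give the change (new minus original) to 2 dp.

-0.79 °C

Original: g = 0.5833, ΔT = 1.8/(1−0.5833) = 4.3197 °C.
Without surface-albedo: g' = 0.4904, ΔT' = 1.8/(1−0.4904) = 3.5322 °C.
Change = 3.5322 − 4.3197 = -0.79 °C.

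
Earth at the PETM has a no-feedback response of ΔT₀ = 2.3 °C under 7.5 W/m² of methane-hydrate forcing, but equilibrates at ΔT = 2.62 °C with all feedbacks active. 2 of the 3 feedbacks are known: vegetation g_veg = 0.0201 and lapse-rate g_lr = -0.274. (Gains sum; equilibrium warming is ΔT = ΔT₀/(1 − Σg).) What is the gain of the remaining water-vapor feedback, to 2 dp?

0.38

Amplification A = ΔT/ΔT₀ = 2.62/2.3 = 1.139.
Total gain g = 1 − 1/A = 1 − 1/1.139 = 0.122.
Known gains sum to 0.0201 − 0.274 = -0.2539.
g_wv = 0.122 + 0.2539 = 0.38.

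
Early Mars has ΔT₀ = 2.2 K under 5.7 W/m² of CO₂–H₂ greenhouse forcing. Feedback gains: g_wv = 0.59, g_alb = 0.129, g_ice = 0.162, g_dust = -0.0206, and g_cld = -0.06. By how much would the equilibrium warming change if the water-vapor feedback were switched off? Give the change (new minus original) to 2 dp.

Original: g = 0.8004, ΔT = 2.2/(1−0.8004) = 11.0220 K.
Without water-vapor: g' = 0.2104, ΔT' = 2.2/(1−0.2104) = 2.7862 K.
Change = 2.7862 − 11.0220 = -8.24 K.

-8.24 K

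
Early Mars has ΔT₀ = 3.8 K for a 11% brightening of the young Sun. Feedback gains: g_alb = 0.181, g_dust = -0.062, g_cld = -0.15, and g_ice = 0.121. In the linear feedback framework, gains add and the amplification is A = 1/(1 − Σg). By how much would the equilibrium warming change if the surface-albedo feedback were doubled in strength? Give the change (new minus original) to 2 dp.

1.04 K

Original: g = 0.09, ΔT = 3.8/(1−0.09) = 4.1758 K.
With doubled surface-albedo: g' = 0.271, ΔT' = 3.8/(1−0.271) = 5.2126 K.
Change = 5.2126 − 4.1758 = 1.04 K.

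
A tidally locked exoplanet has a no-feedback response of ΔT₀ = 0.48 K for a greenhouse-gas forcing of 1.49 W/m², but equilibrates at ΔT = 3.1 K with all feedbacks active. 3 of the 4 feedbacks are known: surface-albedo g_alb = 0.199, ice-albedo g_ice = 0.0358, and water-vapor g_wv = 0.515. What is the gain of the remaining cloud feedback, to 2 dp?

Amplification A = ΔT/ΔT₀ = 3.1/0.48 = 6.458.
Total gain g = 1 − 1/A = 1 − 1/6.458 = 0.8452.
Known gains sum to 0.199 + 0.0358 + 0.515 = 0.7498.
g_cld = 0.8452 − 0.7498 = 0.10.

0.10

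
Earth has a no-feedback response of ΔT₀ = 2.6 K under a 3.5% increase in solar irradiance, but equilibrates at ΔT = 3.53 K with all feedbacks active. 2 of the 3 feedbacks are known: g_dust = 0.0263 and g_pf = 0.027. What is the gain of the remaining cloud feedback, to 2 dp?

Amplification A = ΔT/ΔT₀ = 3.53/2.6 = 1.358.
Total gain g = 1 − 1/A = 1 − 1/1.358 = 0.2636.
Known gains sum to 0.0263 + 0.027 = 0.0533.
g_cld = 0.2636 − 0.0533 = 0.21.

0.21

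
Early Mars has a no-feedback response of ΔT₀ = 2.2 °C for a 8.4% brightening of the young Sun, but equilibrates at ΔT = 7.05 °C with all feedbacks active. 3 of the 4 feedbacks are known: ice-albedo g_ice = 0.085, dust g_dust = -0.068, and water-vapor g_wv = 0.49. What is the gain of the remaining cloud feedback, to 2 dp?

Amplification A = ΔT/ΔT₀ = 7.05/2.2 = 3.205.
Total gain g = 1 − 1/A = 1 − 1/3.205 = 0.688.
Known gains sum to 0.085 − 0.068 + 0.49 = 0.507.
g_cld = 0.688 − 0.507 = 0.18.

0.18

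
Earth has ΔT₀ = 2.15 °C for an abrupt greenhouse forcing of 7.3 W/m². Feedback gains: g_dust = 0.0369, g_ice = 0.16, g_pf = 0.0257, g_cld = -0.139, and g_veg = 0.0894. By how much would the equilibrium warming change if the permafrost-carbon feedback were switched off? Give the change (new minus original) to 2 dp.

Original: g = 0.173, ΔT = 2.15/(1−0.173) = 2.5998 °C.
Without permafrost-carbon: g' = 0.1473, ΔT' = 2.15/(1−0.1473) = 2.5214 °C.
Change = 2.5214 − 2.5998 = -0.08 °C.

-0.08 °C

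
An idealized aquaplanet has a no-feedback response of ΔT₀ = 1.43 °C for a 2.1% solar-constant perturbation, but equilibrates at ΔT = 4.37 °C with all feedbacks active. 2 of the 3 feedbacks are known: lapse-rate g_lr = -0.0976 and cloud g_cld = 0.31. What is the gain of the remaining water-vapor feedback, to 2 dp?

0.46

Amplification A = ΔT/ΔT₀ = 4.37/1.43 = 3.056.
Total gain g = 1 − 1/A = 1 − 1/3.056 = 0.6728.
Known gains sum to -0.0976 + 0.31 = 0.2124.
g_wv = 0.6728 − 0.2124 = 0.46.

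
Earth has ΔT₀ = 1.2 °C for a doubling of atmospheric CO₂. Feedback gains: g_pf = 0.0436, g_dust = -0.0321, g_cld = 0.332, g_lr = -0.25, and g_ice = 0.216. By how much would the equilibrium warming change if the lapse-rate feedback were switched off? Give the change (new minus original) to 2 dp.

Original: g = 0.3095, ΔT = 1.2/(1−0.3095) = 1.7379 °C.
Without lapse-rate: g' = 0.5595, ΔT' = 1.2/(1−0.5595) = 2.7242 °C.
Change = 2.7242 − 1.7379 = 0.99 °C.

0.99 °C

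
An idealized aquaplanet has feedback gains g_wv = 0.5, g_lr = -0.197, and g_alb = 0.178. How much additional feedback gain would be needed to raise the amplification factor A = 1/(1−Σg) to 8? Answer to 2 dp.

Current total gain = 0.481.
Target gain for A = 8: g* = 1 − 1/8 = 0.875.
Additional gain needed = 0.875 − 0.481 = 0.39.

0.39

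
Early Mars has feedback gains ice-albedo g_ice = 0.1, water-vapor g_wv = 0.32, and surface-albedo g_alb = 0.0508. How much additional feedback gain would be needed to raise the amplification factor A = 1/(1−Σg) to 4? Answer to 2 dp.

0.28

Current total gain = 0.4708.
Target gain for A = 4: g* = 1 − 1/4 = 0.75.
Additional gain needed = 0.75 − 0.4708 = 0.28.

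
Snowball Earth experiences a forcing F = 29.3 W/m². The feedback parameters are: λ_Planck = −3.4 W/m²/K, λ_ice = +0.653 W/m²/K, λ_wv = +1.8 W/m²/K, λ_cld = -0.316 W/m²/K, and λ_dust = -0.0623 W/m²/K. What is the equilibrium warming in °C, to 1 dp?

22.1 °C

Net feedback parameter λ = (−3.4) + (+0.653) + (+1.8) + (-0.316) + (-0.0623) = -1.3253 W/m²/K.
ΔT = −F/λ = −29.3/(-1.3253) = 22.1 °C.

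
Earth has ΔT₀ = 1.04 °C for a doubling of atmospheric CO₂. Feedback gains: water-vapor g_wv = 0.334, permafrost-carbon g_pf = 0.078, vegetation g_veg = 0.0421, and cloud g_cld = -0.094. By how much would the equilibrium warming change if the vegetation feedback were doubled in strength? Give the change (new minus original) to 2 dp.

0.11 °C

Original: g = 0.3601, ΔT = 1.04/(1−0.3601) = 1.6253 °C.
With doubled vegetation: g' = 0.4022, ΔT' = 1.04/(1−0.4022) = 1.7397 °C.
Change = 1.7397 − 1.6253 = 0.11 °C.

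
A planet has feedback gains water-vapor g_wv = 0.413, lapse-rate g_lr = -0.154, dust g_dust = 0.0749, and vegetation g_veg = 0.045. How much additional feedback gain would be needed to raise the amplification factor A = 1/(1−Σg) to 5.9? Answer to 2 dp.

0.45

Current total gain = 0.3789.
Target gain for A = 5.9: g* = 1 − 1/5.9 = 0.8305.
Additional gain needed = 0.8305 − 0.3789 = 0.45.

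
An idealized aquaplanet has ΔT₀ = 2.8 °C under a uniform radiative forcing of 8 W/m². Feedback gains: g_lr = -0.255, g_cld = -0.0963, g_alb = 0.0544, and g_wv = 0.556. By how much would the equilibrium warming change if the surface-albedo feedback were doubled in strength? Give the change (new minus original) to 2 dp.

Original: g = 0.2591, ΔT = 2.8/(1−0.2591) = 3.7792 °C.
With doubled surface-albedo: g' = 0.3135, ΔT' = 2.8/(1−0.3135) = 4.0787 °C.
Change = 4.0787 − 3.7792 = 0.30 °C.

0.30 °C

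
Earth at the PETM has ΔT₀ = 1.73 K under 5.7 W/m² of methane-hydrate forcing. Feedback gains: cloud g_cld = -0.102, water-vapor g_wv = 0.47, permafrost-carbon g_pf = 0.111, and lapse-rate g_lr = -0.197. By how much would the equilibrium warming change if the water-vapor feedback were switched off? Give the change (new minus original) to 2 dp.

-0.95 K

Original: g = 0.282, ΔT = 1.73/(1−0.282) = 2.4095 K.
Without water-vapor: g' = -0.188, ΔT' = 1.73/(1+0.188) = 1.4562 K.
Change = 1.4562 − 2.4095 = -0.95 K.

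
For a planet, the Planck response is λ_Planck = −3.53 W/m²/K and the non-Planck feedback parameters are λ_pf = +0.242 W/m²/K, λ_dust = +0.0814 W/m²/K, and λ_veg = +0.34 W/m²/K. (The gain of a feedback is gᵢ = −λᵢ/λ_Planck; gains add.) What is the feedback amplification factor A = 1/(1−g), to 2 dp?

1.23

Convert to gains: g_pf = 0.242/3.53 = 0.06856; g_dust = 0.0814/3.53 = 0.02306; g_veg = 0.34/3.53 = 0.09632.
Total gain g = 0.18794.
A = 1/(1 − 0.18794) = 1.23.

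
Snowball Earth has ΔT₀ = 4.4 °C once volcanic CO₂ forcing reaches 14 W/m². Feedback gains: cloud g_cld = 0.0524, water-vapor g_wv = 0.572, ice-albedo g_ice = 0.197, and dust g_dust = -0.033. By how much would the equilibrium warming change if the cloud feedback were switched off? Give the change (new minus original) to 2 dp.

-4.13 °C

Original: g = 0.7884, ΔT = 4.4/(1−0.7884) = 20.7940 °C.
Without cloud: g' = 0.736, ΔT' = 4.4/(1−0.736) = 16.6667 °C.
Change = 16.6667 − 20.7940 = -4.13 °C.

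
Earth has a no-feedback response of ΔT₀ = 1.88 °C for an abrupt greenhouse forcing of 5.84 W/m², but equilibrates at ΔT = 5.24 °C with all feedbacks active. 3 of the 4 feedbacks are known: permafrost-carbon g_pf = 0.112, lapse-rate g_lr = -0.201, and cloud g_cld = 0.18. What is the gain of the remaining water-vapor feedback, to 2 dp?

0.55

Amplification A = ΔT/ΔT₀ = 5.24/1.88 = 2.787.
Total gain g = 1 − 1/A = 1 − 1/2.787 = 0.6412.
Known gains sum to 0.112 − 0.201 + 0.18 = 0.091.
g_wv = 0.6412 − 0.091 = 0.55.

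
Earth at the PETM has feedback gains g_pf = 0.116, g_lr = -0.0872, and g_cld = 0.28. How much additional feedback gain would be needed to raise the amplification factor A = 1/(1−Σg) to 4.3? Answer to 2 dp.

Current total gain = 0.3088.
Target gain for A = 4.3: g* = 1 − 1/4.3 = 0.7674.
Additional gain needed = 0.7674 − 0.3088 = 0.46.

0.46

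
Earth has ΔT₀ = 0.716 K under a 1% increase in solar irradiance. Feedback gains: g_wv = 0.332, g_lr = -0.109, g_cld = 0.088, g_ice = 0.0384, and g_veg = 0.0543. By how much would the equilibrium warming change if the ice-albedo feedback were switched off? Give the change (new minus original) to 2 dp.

Original: g = 0.4037, ΔT = 0.716/(1−0.4037) = 1.2007 K.
Without ice-albedo: g' = 0.3653, ΔT' = 0.716/(1−0.3653) = 1.1281 K.
Change = 1.1281 − 1.2007 = -0.07 K.

-0.07 K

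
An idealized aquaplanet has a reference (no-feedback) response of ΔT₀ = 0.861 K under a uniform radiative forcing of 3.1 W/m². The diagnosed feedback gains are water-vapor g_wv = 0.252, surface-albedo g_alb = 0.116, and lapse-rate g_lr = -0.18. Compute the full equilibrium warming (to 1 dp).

1.1 K

Total gain g = 0.252 + 0.116 − 0.18 = 0.188.
Amplification A = 1/(1 − 0.188) = 1.232.
ΔT = 0.861 × 1.232 = 1.1 K.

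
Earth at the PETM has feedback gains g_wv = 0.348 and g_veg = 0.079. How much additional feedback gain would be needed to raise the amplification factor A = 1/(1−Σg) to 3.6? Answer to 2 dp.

Current total gain = 0.427.
Target gain for A = 3.6: g* = 1 − 1/3.6 = 0.7222.
Additional gain needed = 0.7222 − 0.427 = 0.30.

0.30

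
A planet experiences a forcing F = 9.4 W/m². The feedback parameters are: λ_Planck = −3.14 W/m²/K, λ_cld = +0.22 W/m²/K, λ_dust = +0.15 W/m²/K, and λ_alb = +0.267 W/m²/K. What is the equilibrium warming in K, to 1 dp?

Net feedback parameter λ = (−3.14) + (+0.22) + (+0.15) + (+0.267) = -2.503 W/m²/K.
ΔT = −F/λ = −9.4/(-2.503) = 3.8 K.

3.8 K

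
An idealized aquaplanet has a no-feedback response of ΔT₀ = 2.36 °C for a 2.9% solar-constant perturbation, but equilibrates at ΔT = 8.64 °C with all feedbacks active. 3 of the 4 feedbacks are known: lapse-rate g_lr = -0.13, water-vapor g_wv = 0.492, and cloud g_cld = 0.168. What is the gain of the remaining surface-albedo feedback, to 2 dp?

0.20

Amplification A = ΔT/ΔT₀ = 8.64/2.36 = 3.661.
Total gain g = 1 − 1/A = 1 − 1/3.661 = 0.7269.
Known gains sum to -0.13 + 0.492 + 0.168 = 0.53.
g_alb = 0.7269 − 0.53 = 0.20.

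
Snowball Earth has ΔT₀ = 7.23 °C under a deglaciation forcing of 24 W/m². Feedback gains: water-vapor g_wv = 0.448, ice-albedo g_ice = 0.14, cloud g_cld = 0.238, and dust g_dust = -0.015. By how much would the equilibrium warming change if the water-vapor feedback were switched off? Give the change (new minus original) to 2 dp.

Original: g = 0.811, ΔT = 7.23/(1−0.811) = 38.2540 °C.
Without water-vapor: g' = 0.363, ΔT' = 7.23/(1−0.363) = 11.3501 °C.
Change = 11.3501 − 38.2540 = -26.90 °C.

-26.90 °C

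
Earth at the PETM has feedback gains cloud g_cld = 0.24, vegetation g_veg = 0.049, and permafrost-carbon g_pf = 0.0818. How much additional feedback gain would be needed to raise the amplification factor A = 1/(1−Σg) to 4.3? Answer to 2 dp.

Current total gain = 0.3708.
Target gain for A = 4.3: g* = 1 − 1/4.3 = 0.7674.
Additional gain needed = 0.7674 − 0.3708 = 0.40.

0.40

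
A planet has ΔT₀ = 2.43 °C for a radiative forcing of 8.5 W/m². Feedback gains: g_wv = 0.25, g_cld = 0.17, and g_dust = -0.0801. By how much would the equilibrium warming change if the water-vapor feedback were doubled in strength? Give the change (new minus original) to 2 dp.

Original: g = 0.3399, ΔT = 2.43/(1−0.3399) = 3.6813 °C.
With doubled water-vapor: g' = 0.5899, ΔT' = 2.43/(1−0.5899) = 5.9254 °C.
Change = 5.9254 − 3.6813 = 2.24 °C.

2.24 °C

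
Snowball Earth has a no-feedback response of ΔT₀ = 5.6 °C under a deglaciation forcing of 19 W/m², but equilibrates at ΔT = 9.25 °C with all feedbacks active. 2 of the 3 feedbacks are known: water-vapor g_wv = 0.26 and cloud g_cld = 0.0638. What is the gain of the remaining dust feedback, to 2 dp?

Amplification A = ΔT/ΔT₀ = 9.25/5.6 = 1.652.
Total gain g = 1 − 1/A = 1 − 1/1.652 = 0.3947.
Known gains sum to 0.26 + 0.0638 = 0.3238.
g_dust = 0.3947 − 0.3238 = 0.07.

0.07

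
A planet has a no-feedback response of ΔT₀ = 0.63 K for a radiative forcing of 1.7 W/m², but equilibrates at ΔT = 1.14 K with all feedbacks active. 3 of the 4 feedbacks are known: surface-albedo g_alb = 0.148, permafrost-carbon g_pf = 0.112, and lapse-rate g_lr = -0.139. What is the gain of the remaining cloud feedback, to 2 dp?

0.33

Amplification A = ΔT/ΔT₀ = 1.14/0.63 = 1.81.
Total gain g = 1 − 1/A = 1 − 1/1.81 = 0.4475.
Known gains sum to 0.148 + 0.112 − 0.139 = 0.121.
g_cld = 0.4475 − 0.121 = 0.33.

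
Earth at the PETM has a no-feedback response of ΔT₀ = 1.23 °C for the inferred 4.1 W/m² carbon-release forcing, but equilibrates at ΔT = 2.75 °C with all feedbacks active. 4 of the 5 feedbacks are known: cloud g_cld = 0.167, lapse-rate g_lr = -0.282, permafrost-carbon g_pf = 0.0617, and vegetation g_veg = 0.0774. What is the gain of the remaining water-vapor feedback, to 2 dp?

0.53

Amplification A = ΔT/ΔT₀ = 2.75/1.23 = 2.236.
Total gain g = 1 − 1/A = 1 − 1/2.236 = 0.5528.
Known gains sum to 0.167 − 0.282 + 0.0617 + 0.0774 = 0.0241.
g_wv = 0.5528 − 0.0241 = 0.53.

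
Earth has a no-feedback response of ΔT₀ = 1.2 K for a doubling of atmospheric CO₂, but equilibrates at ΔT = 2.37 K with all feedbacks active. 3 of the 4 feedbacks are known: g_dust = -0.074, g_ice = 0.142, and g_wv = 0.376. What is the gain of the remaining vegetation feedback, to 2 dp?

Amplification A = ΔT/ΔT₀ = 2.37/1.2 = 1.975.
Total gain g = 1 − 1/A = 1 − 1/1.975 = 0.4937.
Known gains sum to -0.074 + 0.142 + 0.376 = 0.444.
g_veg = 0.4937 − 0.444 = 0.05.

0.05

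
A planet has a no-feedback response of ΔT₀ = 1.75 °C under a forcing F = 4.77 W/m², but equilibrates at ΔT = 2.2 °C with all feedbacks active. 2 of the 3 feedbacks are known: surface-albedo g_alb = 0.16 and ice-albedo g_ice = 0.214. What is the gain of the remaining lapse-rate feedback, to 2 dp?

Amplification A = ΔT/ΔT₀ = 2.2/1.75 = 1.257.
Total gain g = 1 − 1/A = 1 − 1/1.257 = 0.2045.
Known gains sum to 0.16 + 0.214 = 0.374.
g_lr = 0.2045 − 0.374 = -0.17.

-0.17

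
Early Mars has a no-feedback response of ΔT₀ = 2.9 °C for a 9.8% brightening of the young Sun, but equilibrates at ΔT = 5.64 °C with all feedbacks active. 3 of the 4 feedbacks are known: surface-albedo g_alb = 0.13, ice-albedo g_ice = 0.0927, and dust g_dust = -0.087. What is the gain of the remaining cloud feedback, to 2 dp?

0.35

Amplification A = ΔT/ΔT₀ = 5.64/2.9 = 1.945.
Total gain g = 1 − 1/A = 1 − 1/1.945 = 0.4859.
Known gains sum to 0.13 + 0.0927 − 0.087 = 0.1357.
g_cld = 0.4859 − 0.1357 = 0.35.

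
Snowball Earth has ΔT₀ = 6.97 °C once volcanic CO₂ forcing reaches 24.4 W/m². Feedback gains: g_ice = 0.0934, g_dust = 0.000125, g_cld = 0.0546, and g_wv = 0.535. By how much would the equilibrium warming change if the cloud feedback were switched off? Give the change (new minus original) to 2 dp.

Original: g = 0.683125, ΔT = 6.97/(1−0.683125) = 21.9961 °C.
Without cloud: g' = 0.628525, ΔT' = 6.97/(1−0.628525) = 18.7630 °C.
Change = 18.7630 − 21.9961 = -3.23 °C.

-3.23 °C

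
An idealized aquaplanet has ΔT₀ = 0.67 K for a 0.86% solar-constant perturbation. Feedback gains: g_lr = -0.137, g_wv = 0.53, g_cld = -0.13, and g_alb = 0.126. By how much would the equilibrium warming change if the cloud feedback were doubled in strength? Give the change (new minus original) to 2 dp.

-0.19 K

Original: g = 0.389, ΔT = 0.67/(1−0.389) = 1.0966 K.
With doubled cloud: g' = 0.259, ΔT' = 0.67/(1−0.259) = 0.9042 K.
Change = 0.9042 − 1.0966 = -0.19 K.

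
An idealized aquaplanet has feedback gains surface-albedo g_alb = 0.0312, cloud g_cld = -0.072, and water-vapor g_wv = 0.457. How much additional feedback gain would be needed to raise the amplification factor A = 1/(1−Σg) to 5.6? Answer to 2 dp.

Current total gain = 0.4162.
Target gain for A = 5.6: g* = 1 − 1/5.6 = 0.8214.
Additional gain needed = 0.8214 − 0.4162 = 0.41.

0.41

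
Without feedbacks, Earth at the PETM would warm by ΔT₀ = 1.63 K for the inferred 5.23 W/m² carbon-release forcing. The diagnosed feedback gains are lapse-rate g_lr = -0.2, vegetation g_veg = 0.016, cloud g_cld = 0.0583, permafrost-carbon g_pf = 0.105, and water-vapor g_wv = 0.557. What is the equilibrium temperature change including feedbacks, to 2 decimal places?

3.52 K

Total gain g = -0.2 + 0.016 + 0.0583 + 0.105 + 0.557 = 0.5363.
Amplification A = 1/(1 − 0.5363) = 2.157.
ΔT = 1.63 × 2.157 = 3.52 K.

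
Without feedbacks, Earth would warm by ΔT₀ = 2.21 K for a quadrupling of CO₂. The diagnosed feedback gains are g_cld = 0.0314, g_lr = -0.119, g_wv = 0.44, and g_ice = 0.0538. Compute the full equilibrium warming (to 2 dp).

3.72 K

Total gain g = 0.0314 − 0.119 + 0.44 + 0.0538 = 0.4062.
Amplification A = 1/(1 − 0.4062) = 1.684.
ΔT = 2.21 × 1.684 = 3.72 K.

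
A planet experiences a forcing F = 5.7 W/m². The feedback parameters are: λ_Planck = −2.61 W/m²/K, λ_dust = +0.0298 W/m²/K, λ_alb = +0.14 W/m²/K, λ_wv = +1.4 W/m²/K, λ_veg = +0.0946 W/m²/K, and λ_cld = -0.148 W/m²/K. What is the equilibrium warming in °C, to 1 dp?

5.2 °C

Net feedback parameter λ = (−2.61) + (+0.0298) + (+0.14) + (+1.4) + (+0.0946) + (-0.148) = -1.0936 W/m²/K.
ΔT = −F/λ = −5.7/(-1.0936) = 5.2 °C.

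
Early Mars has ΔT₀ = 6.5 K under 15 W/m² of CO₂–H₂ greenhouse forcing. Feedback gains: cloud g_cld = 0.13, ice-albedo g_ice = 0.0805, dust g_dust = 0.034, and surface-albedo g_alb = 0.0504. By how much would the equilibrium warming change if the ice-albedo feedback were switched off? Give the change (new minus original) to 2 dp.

Original: g = 0.2949, ΔT = 6.5/(1−0.2949) = 9.2186 K.
Without ice-albedo: g' = 0.2144, ΔT' = 6.5/(1−0.2144) = 8.2739 K.
Change = 8.2739 − 9.2186 = -0.94 K.

-0.94 K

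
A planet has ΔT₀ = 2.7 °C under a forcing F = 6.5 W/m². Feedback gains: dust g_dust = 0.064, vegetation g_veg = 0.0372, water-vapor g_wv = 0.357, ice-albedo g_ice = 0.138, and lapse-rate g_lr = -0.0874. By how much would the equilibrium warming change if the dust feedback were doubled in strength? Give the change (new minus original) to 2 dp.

0.82 °C

Original: g = 0.5088, ΔT = 2.7/(1−0.5088) = 5.4967 °C.
With doubled dust: g' = 0.5728, ΔT' = 2.7/(1−0.5728) = 6.3202 °C.
Change = 6.3202 − 5.4967 = 0.82 °C.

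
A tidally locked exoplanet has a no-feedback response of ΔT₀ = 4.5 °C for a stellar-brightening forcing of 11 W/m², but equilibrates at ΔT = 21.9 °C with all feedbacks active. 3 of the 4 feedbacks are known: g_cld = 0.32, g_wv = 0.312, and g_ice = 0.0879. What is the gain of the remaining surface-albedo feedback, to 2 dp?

0.07

Amplification A = ΔT/ΔT₀ = 21.9/4.5 = 4.867.
Total gain g = 1 − 1/A = 1 − 1/4.867 = 0.7945.
Known gains sum to 0.32 + 0.312 + 0.0879 = 0.7199.
g_alb = 0.7945 − 0.7199 = 0.07.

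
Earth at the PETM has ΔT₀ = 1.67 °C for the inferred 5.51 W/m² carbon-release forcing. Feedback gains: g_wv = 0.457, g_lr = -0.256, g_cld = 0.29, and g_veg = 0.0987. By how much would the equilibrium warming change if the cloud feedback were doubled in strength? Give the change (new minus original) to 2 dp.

9.81 °C

Original: g = 0.5897, ΔT = 1.67/(1−0.5897) = 4.0702 °C.
With doubled cloud: g' = 0.8797, ΔT' = 1.67/(1−0.8797) = 13.8820 °C.
Change = 13.8820 − 4.0702 = 9.81 °C.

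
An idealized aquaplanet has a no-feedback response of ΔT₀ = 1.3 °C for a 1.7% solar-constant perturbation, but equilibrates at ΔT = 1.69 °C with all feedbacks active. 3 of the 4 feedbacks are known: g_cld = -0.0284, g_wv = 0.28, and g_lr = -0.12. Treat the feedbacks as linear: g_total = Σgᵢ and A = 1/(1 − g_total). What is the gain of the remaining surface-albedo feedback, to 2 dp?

Amplification A = ΔT/ΔT₀ = 1.69/1.3 = 1.3.
Total gain g = 1 − 1/A = 1 − 1/1.3 = 0.2308.
Known gains sum to -0.0284 + 0.28 − 0.12 = 0.1316.
g_alb = 0.2308 − 0.1316 = 0.10.

0.10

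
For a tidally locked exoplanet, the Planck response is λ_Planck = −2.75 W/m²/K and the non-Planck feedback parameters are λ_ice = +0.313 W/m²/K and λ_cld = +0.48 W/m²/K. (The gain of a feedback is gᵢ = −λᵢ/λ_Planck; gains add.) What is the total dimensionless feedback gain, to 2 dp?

0.29

Convert to gains: g_ice = 0.313/2.75 = 0.1138; g_cld = 0.48/2.75 = 0.1745.
Total gain g = 0.2883.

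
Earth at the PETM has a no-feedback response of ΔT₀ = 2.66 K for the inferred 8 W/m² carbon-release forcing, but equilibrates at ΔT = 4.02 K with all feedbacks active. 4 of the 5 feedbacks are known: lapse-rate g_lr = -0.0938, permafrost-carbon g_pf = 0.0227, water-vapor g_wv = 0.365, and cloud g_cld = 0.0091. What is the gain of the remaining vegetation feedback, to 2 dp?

Amplification A = ΔT/ΔT₀ = 4.02/2.66 = 1.511.
Total gain g = 1 − 1/A = 1 − 1/1.511 = 0.3382.
Known gains sum to -0.0938 + 0.0227 + 0.365 + 0.0091 = 0.303.
g_veg = 0.3382 − 0.303 = 0.04.

0.04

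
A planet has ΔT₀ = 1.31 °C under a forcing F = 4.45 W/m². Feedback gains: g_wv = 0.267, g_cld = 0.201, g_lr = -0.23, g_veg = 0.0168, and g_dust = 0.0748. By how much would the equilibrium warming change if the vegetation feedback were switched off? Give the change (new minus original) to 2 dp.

-0.05 °C

Original: g = 0.3296, ΔT = 1.31/(1−0.3296) = 1.9541 °C.
Without vegetation: g' = 0.3128, ΔT' = 1.31/(1−0.3128) = 1.9063 °C.
Change = 1.9063 − 1.9541 = -0.05 °C.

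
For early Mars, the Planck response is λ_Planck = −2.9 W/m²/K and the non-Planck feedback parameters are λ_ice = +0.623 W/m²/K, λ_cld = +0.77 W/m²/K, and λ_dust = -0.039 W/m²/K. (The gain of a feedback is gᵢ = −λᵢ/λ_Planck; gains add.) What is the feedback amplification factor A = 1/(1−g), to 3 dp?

Convert to gains: g_ice = 0.623/2.9 = 0.2148; g_cld = 0.77/2.9 = 0.2655; g_dust = -0.039/2.9 = -0.01345.
Total gain g = 0.46685.
A = 1/(1 − 0.46685) = 1.876.

1.876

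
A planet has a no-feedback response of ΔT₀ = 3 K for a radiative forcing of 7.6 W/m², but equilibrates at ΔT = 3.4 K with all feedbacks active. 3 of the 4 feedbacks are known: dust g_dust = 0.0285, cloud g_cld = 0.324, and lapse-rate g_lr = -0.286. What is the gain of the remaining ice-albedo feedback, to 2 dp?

0.05

Amplification A = ΔT/ΔT₀ = 3.4/3 = 1.133.
Total gain g = 1 − 1/A = 1 − 1/1.133 = 0.1174.
Known gains sum to 0.0285 + 0.324 − 0.286 = 0.0665.
g_ice = 0.1174 − 0.0665 = 0.05.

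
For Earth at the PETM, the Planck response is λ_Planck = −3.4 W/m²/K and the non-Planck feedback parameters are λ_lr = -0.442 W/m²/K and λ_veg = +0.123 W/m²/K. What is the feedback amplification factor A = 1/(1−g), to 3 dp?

Convert to gains: g_lr = -0.442/3.4 = -0.13; g_veg = 0.123/3.4 = 0.03618.
Total gain g = -0.09382.
A = 1/(1 + 0.09382) = 0.914.

0.914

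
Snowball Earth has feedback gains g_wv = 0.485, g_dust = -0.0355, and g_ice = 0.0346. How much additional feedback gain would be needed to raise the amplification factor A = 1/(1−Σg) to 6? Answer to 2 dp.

0.35

Current total gain = 0.4841.
Target gain for A = 6: g* = 1 − 1/6 = 0.8333.
Additional gain needed = 0.8333 − 0.4841 = 0.35.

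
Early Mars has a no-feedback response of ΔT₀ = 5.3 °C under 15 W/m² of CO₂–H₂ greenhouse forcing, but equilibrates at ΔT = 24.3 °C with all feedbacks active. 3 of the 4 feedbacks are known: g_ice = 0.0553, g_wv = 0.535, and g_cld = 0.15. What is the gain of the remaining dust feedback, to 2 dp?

0.04

Amplification A = ΔT/ΔT₀ = 24.3/5.3 = 4.585.
Total gain g = 1 − 1/A = 1 − 1/4.585 = 0.7819.
Known gains sum to 0.0553 + 0.535 + 0.15 = 0.7403.
g_dust = 0.7819 − 0.7403 = 0.04.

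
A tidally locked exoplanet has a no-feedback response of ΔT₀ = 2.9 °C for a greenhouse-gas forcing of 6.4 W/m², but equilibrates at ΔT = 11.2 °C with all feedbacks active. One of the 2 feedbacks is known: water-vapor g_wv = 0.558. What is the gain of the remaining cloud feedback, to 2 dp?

Amplification A = ΔT/ΔT₀ = 11.2/2.9 = 3.862.
Total gain g = 1 − 1/A = 1 − 1/3.862 = 0.7411.
The known gain is 0.558.
g_cld = 0.7411 − 0.558 = 0.18.

0.18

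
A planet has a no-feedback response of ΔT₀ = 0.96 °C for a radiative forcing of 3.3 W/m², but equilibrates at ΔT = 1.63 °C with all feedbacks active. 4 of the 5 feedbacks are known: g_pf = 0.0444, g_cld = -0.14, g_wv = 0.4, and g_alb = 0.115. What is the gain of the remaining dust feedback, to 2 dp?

Amplification A = ΔT/ΔT₀ = 1.63/0.96 = 1.698.
Total gain g = 1 − 1/A = 1 − 1/1.698 = 0.4111.
Known gains sum to 0.0444 − 0.14 + 0.4 + 0.115 = 0.4194.
g_dust = 0.4111 − 0.4194 = -0.01.

-0.01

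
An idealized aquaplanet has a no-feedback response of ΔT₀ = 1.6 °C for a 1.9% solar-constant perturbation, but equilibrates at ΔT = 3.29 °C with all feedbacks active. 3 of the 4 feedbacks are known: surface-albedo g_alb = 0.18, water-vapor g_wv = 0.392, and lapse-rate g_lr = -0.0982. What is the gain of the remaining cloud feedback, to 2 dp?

Amplification A = ΔT/ΔT₀ = 3.29/1.6 = 2.056.
Total gain g = 1 − 1/A = 1 − 1/2.056 = 0.5136.
Known gains sum to 0.18 + 0.392 − 0.0982 = 0.4738.
g_cld = 0.5136 − 0.4738 = 0.04.

0.04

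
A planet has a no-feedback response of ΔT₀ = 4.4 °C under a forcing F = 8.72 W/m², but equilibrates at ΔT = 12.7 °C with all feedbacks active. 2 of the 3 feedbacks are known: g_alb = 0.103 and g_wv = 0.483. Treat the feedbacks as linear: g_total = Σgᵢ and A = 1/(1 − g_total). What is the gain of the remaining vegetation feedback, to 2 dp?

Amplification A = ΔT/ΔT₀ = 12.7/4.4 = 2.886.
Total gain g = 1 − 1/A = 1 − 1/2.886 = 0.6535.
Known gains sum to 0.103 + 0.483 = 0.586.
g_veg = 0.6535 − 0.586 = 0.07.

0.07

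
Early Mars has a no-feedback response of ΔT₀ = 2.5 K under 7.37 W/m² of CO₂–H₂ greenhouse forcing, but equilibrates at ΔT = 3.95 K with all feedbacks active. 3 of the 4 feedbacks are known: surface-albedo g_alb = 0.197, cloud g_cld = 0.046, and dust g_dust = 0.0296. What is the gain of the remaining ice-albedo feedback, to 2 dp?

Amplification A = ΔT/ΔT₀ = 3.95/2.5 = 1.58.
Total gain g = 1 − 1/A = 1 − 1/1.58 = 0.3671.
Known gains sum to 0.197 + 0.046 + 0.0296 = 0.2726.
g_ice = 0.3671 − 0.2726 = 0.09.

0.09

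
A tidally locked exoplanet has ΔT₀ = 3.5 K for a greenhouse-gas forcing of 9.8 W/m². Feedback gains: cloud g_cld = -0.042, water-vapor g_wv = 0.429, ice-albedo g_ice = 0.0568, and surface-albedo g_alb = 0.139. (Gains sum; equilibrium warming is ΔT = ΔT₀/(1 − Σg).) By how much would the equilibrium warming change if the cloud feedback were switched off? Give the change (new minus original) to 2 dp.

Original: g = 0.5828, ΔT = 3.5/(1−0.5828) = 8.3893 K.
Without cloud: g' = 0.6248, ΔT' = 3.5/(1−0.6248) = 9.3284 K.
Change = 9.3284 − 8.3893 = 0.94 K.

0.94 K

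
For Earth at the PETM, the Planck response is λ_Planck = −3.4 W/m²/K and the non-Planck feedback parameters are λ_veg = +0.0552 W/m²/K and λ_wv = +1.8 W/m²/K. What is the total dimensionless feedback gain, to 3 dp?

0.546

Convert to gains: g_veg = 0.0552/3.4 = 0.01624; g_wv = 1.8/3.4 = 0.5294.
Total gain g = 0.54564.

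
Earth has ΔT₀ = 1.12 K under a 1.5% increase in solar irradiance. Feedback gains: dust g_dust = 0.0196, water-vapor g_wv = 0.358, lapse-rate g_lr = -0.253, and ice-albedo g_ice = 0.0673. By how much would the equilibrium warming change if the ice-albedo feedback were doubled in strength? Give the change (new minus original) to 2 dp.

0.13 K

Original: g = 0.1919, ΔT = 1.12/(1−0.1919) = 1.3860 K.
With doubled ice-albedo: g' = 0.2592, ΔT' = 1.12/(1−0.2592) = 1.5119 K.
Change = 1.5119 − 1.3860 = 0.13 K.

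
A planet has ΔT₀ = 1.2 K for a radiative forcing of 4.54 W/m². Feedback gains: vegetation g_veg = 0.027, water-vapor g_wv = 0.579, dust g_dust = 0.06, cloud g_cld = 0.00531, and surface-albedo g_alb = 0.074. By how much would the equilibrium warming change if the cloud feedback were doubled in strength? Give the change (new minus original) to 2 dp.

0.10 K

Original: g = 0.74531, ΔT = 1.2/(1−0.74531) = 4.7116 K.
With doubled cloud: g' = 0.75062, ΔT' = 1.2/(1−0.75062) = 4.8119 K.
Change = 4.8119 − 4.7116 = 0.10 K.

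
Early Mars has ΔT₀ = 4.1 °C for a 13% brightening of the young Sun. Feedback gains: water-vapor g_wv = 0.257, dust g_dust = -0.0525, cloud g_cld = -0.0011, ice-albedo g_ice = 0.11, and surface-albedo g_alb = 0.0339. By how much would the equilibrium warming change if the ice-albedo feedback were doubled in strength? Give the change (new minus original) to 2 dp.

Original: g = 0.3473, ΔT = 4.1/(1−0.3473) = 6.2816 °C.
With doubled ice-albedo: g' = 0.4573, ΔT' = 4.1/(1−0.4573) = 7.5548 °C.
Change = 7.5548 − 6.2816 = 1.27 °C.

1.27 °C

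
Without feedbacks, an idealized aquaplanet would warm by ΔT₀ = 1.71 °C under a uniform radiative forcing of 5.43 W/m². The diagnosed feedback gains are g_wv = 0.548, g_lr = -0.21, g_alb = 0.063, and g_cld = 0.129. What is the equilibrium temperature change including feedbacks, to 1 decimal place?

3.6 °C

Total gain g = 0.548 − 0.21 + 0.063 + 0.129 = 0.53.
Amplification A = 1/(1 − 0.53) = 2.128.
ΔT = 1.71 × 2.128 = 3.6 °C.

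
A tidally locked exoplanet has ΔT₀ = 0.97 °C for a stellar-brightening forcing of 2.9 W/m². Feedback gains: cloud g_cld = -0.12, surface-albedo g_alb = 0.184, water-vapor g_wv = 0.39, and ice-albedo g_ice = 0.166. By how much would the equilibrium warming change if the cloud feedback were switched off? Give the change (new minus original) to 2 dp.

Original: g = 0.62, ΔT = 0.97/(1−0.62) = 2.5526 °C.
Without cloud: g' = 0.74, ΔT' = 0.97/(1−0.74) = 3.7308 °C.
Change = 3.7308 − 2.5526 = 1.18 °C.

1.18 °C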